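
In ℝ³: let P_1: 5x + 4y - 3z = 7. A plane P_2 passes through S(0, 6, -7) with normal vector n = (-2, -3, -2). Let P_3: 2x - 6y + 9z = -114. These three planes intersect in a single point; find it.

(-9, 10, -4)

P_2: n·r = n·S gives -2x - 3y - 2z = -4.
Solving the 3×3 linear system 5x + 4y - 3z = 7, -2x - 3y - 2z = -4, 2x - 6y + 9z = -114 (e.g. by elimination or Cramer's rule, determinant = -193) gives (-9, 10, -4).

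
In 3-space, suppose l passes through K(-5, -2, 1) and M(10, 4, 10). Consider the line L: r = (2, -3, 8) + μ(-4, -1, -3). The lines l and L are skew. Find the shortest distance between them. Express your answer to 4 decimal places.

0.5774

A direction vector for l is M − K = (15, 6, 9).
Common perpendicular direction n = (15, 6, 9) × (-4, -1, -3) = (-9, 9, 9).
With w = (2, -3, 8) − (-5, -2, 1) = (7, -1, 7), w · n = -9.
Distance = |w · n| / |n| = |-9| / √243 ≈ 0.5774.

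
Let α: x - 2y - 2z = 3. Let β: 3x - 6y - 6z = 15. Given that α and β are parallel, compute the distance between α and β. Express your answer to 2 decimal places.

Rescale β by 1/3: x - 2y - 2z = 5. Then distance = |3 − 5| / √9 ≈ 0.67.

0.67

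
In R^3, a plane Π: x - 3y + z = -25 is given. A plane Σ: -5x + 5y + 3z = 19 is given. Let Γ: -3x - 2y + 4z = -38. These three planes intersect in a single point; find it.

(4, 9, -2)

Solving the 3×3 linear system x - 3y + z = -25, -5x + 5y + 3z = 19, -3x - 2y + 4z = -38 (e.g. by elimination or Cramer's rule, determinant = 18) gives (4, 9, -2).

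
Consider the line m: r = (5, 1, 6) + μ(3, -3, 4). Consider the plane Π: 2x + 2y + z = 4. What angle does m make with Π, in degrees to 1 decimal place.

sin θ = |n·v| / (|n||v|) = |4| / (√9 · √34) = 0.22866.
θ ≈ 13.2°.

13.2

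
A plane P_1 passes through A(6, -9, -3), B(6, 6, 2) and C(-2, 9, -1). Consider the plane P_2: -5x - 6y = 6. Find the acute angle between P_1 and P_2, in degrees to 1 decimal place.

AB = (0, 15, 5), AC = (-8, 18, 2); a normal to P_1 is AB × AC = (-60, -40, 120).
Using A: P_1 has equation -60x - 40y + 120z = -360.
cos θ = |n₁·n₂| / (|n₁||n₂|) = |540| / (√19600 · √61).
θ = arccos(0.49386) ≈ 60.4°.

60.4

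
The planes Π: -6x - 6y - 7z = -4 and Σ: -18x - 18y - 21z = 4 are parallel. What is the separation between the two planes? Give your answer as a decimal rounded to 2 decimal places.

0.48

Rescale Σ by 1/3: -6x - 6y - 7z = 4/3. Then distance = |-4 − (4/3)| / √121 ≈ 0.48.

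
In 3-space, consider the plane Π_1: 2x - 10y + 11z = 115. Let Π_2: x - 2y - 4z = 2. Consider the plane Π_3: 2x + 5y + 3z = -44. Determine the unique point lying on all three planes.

(-4, -9, 3)

Solving the 3×3 linear system 2x - 10y + 11z = 115, x - 2y - 4z = 2, 2x + 5y + 3z = -44 (e.g. by elimination or Cramer's rule, determinant = 237) gives (-4, -9, 3).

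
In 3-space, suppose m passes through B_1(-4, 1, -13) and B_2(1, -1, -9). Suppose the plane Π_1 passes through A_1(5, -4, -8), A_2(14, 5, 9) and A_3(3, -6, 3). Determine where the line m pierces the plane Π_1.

(6, -3, -5)

A direction vector for m is B_2 − B_1 = (5, -2, 4).
A_1A_2 = (9, 9, 17), A_1A_3 = (-2, -2, 11); a normal to Π_1 is A_1A_2 × A_1A_3 = (133, -133, 0).
Using A_1: Π_1 has equation 133x - 133y = 1197.
Substitute r = (-4, 1, -13) + t(5, -2, 4) into the plane: -665 + 931t = 1197, so t = 2.
Intersection: (-4, 1, -13) + 2·(5, -2, 4) = (6, -3, -5).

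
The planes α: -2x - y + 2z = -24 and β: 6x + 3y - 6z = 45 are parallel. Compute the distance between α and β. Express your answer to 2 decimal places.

3.00

Rescale β by 1/(-3): -2x - y + 2z = -15. Then distance = |-24 − (-15)| / √9 ≈ 3.00.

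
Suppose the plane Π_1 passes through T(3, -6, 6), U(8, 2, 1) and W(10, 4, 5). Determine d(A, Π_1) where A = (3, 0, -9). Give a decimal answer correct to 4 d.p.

1.7321

TU = (5, 8, -5), TW = (7, 10, -1); a normal to Π_1 is TU × TW = (42, -30, -6).
Using T: Π_1 has equation 42x - 30y - 6z = 270.
n·A − d = (42)·(3) + (-30)·(0) + (-6)·(-9) − 270 = -90; |n| = √2700.
Distance = |-90| / √2700 = 90/√2700 ≈ 1.7321.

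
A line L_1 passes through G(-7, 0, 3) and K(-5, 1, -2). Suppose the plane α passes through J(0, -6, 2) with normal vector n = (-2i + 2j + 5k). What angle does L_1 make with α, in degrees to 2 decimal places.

59.11

A direction vector for L_1 is K − G = (2, 1, -5).
α: n·r = n·J gives -2x + 2y + 5z = -2.
sin θ = |n·v| / (|n||v|) = |-27| / (√33 · √30) = 0.85812.
θ ≈ 59.11°.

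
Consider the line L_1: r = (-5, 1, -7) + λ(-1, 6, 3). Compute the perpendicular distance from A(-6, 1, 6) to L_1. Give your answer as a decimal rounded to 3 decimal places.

11.628

Taking (-5, 1, -7) on L_1 with direction v = (-1, 6, 3): w = A − (-5, 1, -7) = (-1, 0, 13), and w × v = (-78, -10, -6).
Distance = |w × v| / |v| = √6220 / √46 ≈ 11.628.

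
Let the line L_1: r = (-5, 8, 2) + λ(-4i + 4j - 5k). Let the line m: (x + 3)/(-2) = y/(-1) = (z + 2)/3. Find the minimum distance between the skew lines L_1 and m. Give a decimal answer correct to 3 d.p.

8.071

m has direction (-2, -1, 3) through (-3, 0, -2).
Common perpendicular direction n = (-4, 4, -5) × (-2, -1, 3) = (7, 22, 12).
With w = (-3, 0, -2) − (-5, 8, 2) = (2, -8, -4), w · n = -210.
Distance = |w · n| / |n| = |-210| / √677 ≈ 8.071.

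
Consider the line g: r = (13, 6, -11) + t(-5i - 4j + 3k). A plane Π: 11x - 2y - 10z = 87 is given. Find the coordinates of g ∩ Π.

Substitute r = (13, 6, -11) + t(-5, -4, 3) into the plane: 241 + (-77)t = 87, so t = 2.
Intersection: (13, 6, -11) + 2·(-5, -4, 3) = (3, -2, -5).

(3, -2, -5)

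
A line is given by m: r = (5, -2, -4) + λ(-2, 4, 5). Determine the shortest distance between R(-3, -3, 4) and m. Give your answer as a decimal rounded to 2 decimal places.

8.30

Taking (5, -2, -4) on m with direction v = (-2, 4, 5): w = R − (5, -2, -4) = (-8, -1, 8), and w × v = (-37, 24, -34).
Distance = |w × v| / |v| = √3101 / √45 ≈ 8.30.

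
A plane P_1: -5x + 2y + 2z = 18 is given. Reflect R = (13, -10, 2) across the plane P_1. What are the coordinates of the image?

(-17, 2, 14)

λ = (n·R − d)/|n|² = (-81 − 18)/33 = -3.
Reflection = R − 2λn = (13, -10, 2) − (-6)·(-5, 2, 2) = (-17, 2, 14).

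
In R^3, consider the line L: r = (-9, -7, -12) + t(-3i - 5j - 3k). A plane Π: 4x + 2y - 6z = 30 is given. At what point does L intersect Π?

Substitute r = (-9, -7, -12) + t(-3, -5, -3) into the plane: 22 + (-4)t = 30, so t = -2.
Intersection: (-9, -7, -12) + (-2)·(-3, -5, -3) = (-3, 3, -6).

(-3, 3, -6)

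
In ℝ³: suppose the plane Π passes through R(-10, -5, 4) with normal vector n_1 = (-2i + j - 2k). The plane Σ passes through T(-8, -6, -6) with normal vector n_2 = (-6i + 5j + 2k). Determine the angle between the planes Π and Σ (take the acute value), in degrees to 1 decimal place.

Π: n_1·r = n_1·R gives -2x + y - 2z = 7.
Σ: n_2·r = n_2·T gives -6x + 5y + 2z = 6.
cos θ = |n₁·n₂| / (|n₁||n₂|) = |13| / (√9 · √65).
θ = arccos(0.53748) ≈ 57.5°.

57.5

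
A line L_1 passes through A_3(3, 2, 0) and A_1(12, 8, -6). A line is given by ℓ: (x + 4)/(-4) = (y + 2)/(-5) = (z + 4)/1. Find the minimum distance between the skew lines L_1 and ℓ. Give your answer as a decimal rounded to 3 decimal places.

A direction vector for L_1 is A_1 − A_3 = (9, 6, -6).
ℓ has direction (-4, -5, 1) through (-4, -2, -4).
Common perpendicular direction n = (9, 6, -6) × (-4, -5, 1) = (-24, 15, -21).
With w = (-4, -2, -4) − (3, 2, 0) = (-7, -4, -4), w · n = 192.
Distance = |w · n| / |n| = |192| / √1242 ≈ 5.448.

5.448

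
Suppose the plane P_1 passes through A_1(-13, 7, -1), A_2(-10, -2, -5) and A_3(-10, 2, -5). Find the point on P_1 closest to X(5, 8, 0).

(-7, 8, -9)

A_1A_2 = (3, -9, -4), A_1A_3 = (3, -5, -4); a normal to P_1 is A_1A_2 × A_1A_3 = (16, 0, 12).
Using A_1: P_1 has equation 16x + 12z = -220.
Foot = X − λn with λ = (n·X − d)/|n|² = (80 − (-220))/400 = 3/4.
Foot = (5, 8, 0) − (3/4)·(16, 0, 12) = (-7, 8, -9).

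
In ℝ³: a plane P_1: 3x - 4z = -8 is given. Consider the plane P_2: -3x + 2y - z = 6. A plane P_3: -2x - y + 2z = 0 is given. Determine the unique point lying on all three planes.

(0, 4, 2)

Solving the 3×3 linear system 3x - 4z = -8, -3x + 2y - z = 6, -2x - y + 2z = 0 (e.g. by elimination or Cramer's rule, determinant = -19) gives (0, 4, 2).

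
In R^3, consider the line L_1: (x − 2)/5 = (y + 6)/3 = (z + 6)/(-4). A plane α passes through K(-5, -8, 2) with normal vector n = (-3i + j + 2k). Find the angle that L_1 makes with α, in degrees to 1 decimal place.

49.1

L_1 has direction (5, 3, -4) through (2, -6, -6).
α: n·r = n·K gives -3x + y + 2z = 11.
sin θ = |n·v| / (|n||v|) = |-20| / (√14 · √50) = 0.75593.
θ ≈ 49.1°.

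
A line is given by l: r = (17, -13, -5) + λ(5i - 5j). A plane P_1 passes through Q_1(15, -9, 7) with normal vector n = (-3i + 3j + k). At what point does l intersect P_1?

(12, -8, -5)

P_1: n·r = n·Q_1 gives -3x + 3y + z = -65.
Substitute r = (17, -13, -5) + t(5, -5, 0) into the plane: -95 + (-30)t = -65, so t = -1.
Intersection: (17, -13, -5) + (-1)·(5, -5, 0) = (12, -8, -5).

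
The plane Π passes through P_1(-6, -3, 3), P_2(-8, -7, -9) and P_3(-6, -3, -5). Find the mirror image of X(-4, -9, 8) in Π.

(-12, -5, 8)

P_1P_2 = (-2, -4, -12), P_1P_3 = (0, 0, -8); a normal to Π is P_1P_2 × P_1P_3 = (32, -16, 0).
Using P_1: Π has equation 32x - 16y = -144.
λ = (n·X − d)/|n|² = (16 − (-144))/1280 = 1/8.
Reflection = X − 2λn = (-4, -9, 8) − (1/4)·(32, -16, 0) = (-12, -5, 8).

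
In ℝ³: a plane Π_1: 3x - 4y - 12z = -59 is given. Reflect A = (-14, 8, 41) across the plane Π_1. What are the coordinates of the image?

(4, -16, -31)

λ = (n·A − d)/|n|² = (-566 − (-59))/169 = -3.
Reflection = A − 2λn = (-14, 8, 41) − (-6)·(3, -4, -12) = (4, -16, -31).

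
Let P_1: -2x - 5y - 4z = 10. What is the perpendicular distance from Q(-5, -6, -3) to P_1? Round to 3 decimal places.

n·Q − d = (-2)·(-5) + (-5)·(-6) + (-4)·(-3) − 10 = 42; |n| = √45.
Distance = |42| / √45 = 42/√45 ≈ 6.261.

6.261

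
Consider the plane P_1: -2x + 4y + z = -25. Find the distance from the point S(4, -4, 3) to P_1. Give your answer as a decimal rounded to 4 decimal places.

0.8729

n·S − d = (-2)·(4) + (4)·(-4) + (1)·(3) − (-25) = 4; |n| = √21.
Distance = |4| / √21 = 4/√21 ≈ 0.8729.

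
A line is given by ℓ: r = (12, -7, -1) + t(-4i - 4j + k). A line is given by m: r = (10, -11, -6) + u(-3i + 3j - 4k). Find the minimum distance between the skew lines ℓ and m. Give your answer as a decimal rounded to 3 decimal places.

5.112

Common perpendicular direction n = (-4, -4, 1) × (-3, 3, -4) = (13, -19, -24).
With w = (10, -11, -6) − (12, -7, -1) = (-2, -4, -5), w · n = 170.
Distance = |w · n| / |n| = |170| / √1106 ≈ 5.112.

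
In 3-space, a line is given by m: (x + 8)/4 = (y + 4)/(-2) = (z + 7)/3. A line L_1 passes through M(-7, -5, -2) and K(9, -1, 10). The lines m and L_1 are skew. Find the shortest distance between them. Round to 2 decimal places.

m has direction (4, -2, 3) through (-8, -4, -7).
A direction vector for L_1 is K − M = (16, 4, 12).
Common perpendicular direction n = (4, -2, 3) × (16, 4, 12) = (-36, 0, 48).
With w = (-7, -5, -2) − (-8, -4, -7) = (1, -1, 5), w · n = 204.
Distance = |w · n| / |n| = |204| / √3600 ≈ 3.40.

3.40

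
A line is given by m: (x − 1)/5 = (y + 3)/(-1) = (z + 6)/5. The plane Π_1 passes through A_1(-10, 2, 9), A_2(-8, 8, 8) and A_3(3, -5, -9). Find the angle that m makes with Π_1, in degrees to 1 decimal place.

83.7

m has direction (5, -1, 5) through (1, -3, -6).
A_1A_2 = (2, 6, -1), A_1A_3 = (13, -7, -18); a normal to Π_1 is A_1A_2 × A_1A_3 = (-115, 23, -92).
Using A_1: Π_1 has equation -115x + 23y - 92z = 368.
sin θ = |n·v| / (|n||v|) = |-1058| / (√22218 · √51) = 0.99391.
θ ≈ 83.7°.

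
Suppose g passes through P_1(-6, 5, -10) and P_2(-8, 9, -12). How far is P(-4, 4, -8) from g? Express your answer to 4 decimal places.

A direction vector for g is P_2 − P_1 = (-2, 4, -2).
Taking (-6, 5, -10) on g with direction v = (-2, 4, -2): w = P − (-6, 5, -10) = (2, -1, 2), and w × v = (-6, 0, 6).
Distance = |w × v| / |v| = √72 / √24 ≈ 1.7321.

1.7321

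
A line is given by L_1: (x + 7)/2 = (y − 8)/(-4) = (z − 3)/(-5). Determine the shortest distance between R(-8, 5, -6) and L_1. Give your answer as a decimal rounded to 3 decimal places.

4.876

L_1 has direction (2, -4, -5) through (-7, 8, 3).
Taking (-7, 8, 3) on L_1 with direction v = (2, -4, -5): w = R − (-7, 8, 3) = (-1, -3, -9), and w × v = (-21, -23, 10).
Distance = |w × v| / |v| = √1070 / √45 ≈ 4.876.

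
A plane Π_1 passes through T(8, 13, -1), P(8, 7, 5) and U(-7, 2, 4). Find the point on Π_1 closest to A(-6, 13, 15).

TP = (0, -6, 6), TU = (-15, -11, 5); a normal to Π_1 is TP × TU = (36, -90, -90).
Using T: Π_1 has equation 36x - 90y - 90z = -792.
Foot = A − λn with λ = (n·A − d)/|n|² = (-2736 − (-792))/17496 = -1/9.
Foot = (-6, 13, 15) − (-1/9)·(36, -90, -90) = (-2, 3, 5).

(-2, 3, 5)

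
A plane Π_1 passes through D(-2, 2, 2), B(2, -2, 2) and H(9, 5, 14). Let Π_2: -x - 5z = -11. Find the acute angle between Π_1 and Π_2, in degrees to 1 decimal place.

DB = (4, -4, 0), DH = (11, 3, 12); a normal to Π_1 is DB × DH = (-48, -48, 56).
Using D: Π_1 has equation -48x - 48y + 56z = 112.
cos θ = |n₁·n₂| / (|n₁||n₂|) = |-232| / (√7744 · √26).
θ = arccos(0.51703) ≈ 58.9°.

58.9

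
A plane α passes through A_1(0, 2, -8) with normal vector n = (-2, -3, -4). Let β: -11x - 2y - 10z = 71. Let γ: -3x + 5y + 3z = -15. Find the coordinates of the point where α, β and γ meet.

(-1, 0, -6)

α: n·r = n·A_1 gives -2x - 3y - 4z = 26.
Solving the 3×3 linear system -2x - 3y - 4z = 26, -11x - 2y - 10z = 71, -3x + 5y + 3z = -15 (e.g. by elimination or Cramer's rule, determinant = -33) gives (-1, 0, -6).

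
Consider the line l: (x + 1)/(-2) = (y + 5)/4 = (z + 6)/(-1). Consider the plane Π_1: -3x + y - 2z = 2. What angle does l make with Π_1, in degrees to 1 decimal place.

44.4

l has direction (-2, 4, -1) through (-1, -5, -6).
sin θ = |n·v| / (|n||v|) = |12| / (√14 · √21) = 0.69985.
θ ≈ 44.4°.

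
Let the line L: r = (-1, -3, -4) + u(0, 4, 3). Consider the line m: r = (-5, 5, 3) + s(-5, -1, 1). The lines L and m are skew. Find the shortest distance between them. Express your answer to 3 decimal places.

0.308

Common perpendicular direction n = (0, 4, 3) × (-5, -1, 1) = (7, -15, 20).
With w = (-5, 5, 3) − (-1, -3, -4) = (-4, 8, 7), w · n = -8.
Distance = |w · n| / |n| = |-8| / √674 ≈ 0.308.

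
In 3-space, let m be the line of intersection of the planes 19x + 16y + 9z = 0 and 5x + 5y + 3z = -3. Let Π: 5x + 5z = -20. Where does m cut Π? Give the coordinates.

Direction of m: (19, 16, 9) × (5, 5, 3) = (3, -12, 15).
A point on m: solving the two plane equations with x = 6 gives (6, -15, 14).
Substitute r = (6, -15, 14) + t(3, -12, 15) into the plane: 100 + 90t = -20, so t = -4/3.
Intersection: (6, -15, 14) + (-4/3)·(3, -12, 15) = (2, 1, -6).

(2, 1, -6)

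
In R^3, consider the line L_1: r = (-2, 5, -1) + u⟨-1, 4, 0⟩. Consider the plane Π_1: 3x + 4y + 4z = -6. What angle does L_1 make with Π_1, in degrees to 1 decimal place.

29.5

sin θ = |n·v| / (|n||v|) = |13| / (√41 · √17) = 0.49241.
θ ≈ 29.5°.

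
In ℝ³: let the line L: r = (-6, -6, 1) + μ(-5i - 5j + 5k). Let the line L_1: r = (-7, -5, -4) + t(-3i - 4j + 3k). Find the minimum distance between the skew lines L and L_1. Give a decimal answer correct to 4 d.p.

4.2426

Common perpendicular direction n = (-5, -5, 5) × (-3, -4, 3) = (5, 0, 5).
With w = (-7, -5, -4) − (-6, -6, 1) = (-1, 1, -5), w · n = -30.
Distance = |w · n| / |n| = |-30| / √50 ≈ 4.2426.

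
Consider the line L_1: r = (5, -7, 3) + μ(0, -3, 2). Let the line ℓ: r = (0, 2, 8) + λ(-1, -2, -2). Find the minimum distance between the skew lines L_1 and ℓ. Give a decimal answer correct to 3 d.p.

7.808

Common perpendicular direction n = (0, -3, 2) × (-1, -2, -2) = (10, -2, -3).
With w = (0, 2, 8) − (5, -7, 3) = (-5, 9, 5), w · n = -83.
Distance = |w · n| / |n| = |-83| / √113 ≈ 7.808.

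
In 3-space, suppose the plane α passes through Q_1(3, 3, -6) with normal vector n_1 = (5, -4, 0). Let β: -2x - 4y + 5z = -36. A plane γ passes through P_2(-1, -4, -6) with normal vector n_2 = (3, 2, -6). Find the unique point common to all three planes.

(7, 8, 2)

α: n_1·r = n_1·Q_1 gives 5x - 4y = 3.
γ: n_2·r = n_2·P_2 gives 3x + 2y - 6z = 25.
Solving the 3×3 linear system 5x - 4y = 3, -2x - 4y + 5z = -36, 3x + 2y - 6z = 25 (e.g. by elimination or Cramer's rule, determinant = 58) gives (7, 8, 2).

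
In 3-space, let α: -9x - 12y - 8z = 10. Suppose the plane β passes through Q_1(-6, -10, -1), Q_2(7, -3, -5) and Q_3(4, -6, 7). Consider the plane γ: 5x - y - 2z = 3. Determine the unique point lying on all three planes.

(2, -7, 7)

Q_1Q_2 = (13, 7, -4), Q_1Q_3 = (10, 4, 8); a normal to β is Q_1Q_2 × Q_1Q_3 = (72, -144, -18).
Using Q_1: β has equation 72x - 144y - 18z = 1026.
Solving the 3×3 linear system -9x - 12y - 8z = 10, 72x - 144y - 18z = 1026, 5x - y - 2z = 3 (e.g. by elimination or Cramer's rule, determinant = -8262) gives (2, -7, 7).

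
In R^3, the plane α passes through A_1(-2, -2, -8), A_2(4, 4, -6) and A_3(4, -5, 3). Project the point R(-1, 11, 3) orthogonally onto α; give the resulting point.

A_1A_2 = (6, 6, 2), A_1A_3 = (6, -3, 11); a normal to α is A_1A_2 × A_1A_3 = (72, -54, -54).
Using A_1: α has equation 72x - 54y - 54z = 396.
Foot = R − λn with λ = (n·R − d)/|n|² = (-828 − 396)/11016 = -1/9.
Foot = (-1, 11, 3) − (-1/9)·(72, -54, -54) = (7, 5, -3).

(7, 5, -3)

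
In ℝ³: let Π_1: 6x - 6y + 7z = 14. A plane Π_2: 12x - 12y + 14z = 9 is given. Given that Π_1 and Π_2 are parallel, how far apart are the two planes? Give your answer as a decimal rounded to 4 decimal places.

0.8636

Rescale Π_2 by 1/2: 6x - 6y + 7z = 9/2. Then distance = |14 − (9/2)| / √121 ≈ 0.8636.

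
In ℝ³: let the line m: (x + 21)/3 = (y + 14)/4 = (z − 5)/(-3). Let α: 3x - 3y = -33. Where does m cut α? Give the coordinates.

(-9, 2, -7)

m has direction (3, 4, -3) through (-21, -14, 5).
Substitute r = (-21, -14, 5) + t(3, 4, -3) into the plane: -21 + (-3)t = -33, so t = 4.
Intersection: (-21, -14, 5) + 4·(3, 4, -3) = (-9, 2, -7).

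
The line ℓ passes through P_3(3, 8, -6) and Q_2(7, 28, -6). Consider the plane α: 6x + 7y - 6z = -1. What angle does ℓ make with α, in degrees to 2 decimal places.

46.97

A direction vector for ℓ is Q_2 − P_3 = (4, 20, 0).
sin θ = |n·v| / (|n||v|) = |164| / (√121 · √416) = 0.73098.
θ ≈ 46.97°.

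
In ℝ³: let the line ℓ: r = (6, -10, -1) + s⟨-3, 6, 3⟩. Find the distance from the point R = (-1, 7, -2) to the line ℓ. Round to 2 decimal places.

8.50

Taking (6, -10, -1) on ℓ with direction v = (-3, 6, 3): w = R − (6, -10, -1) = (-7, 17, -1), and w × v = (57, 24, 9).
Distance = |w × v| / |v| = √3906 / √54 ≈ 8.50.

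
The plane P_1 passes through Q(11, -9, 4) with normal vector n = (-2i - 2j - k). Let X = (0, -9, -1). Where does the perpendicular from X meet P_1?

P_1: n·r = n·Q gives -2x - 2y - z = -8.
Foot = X − λn with λ = (n·X − d)/|n|² = (19 − (-8))/9 = 3.
Foot = (0, -9, -1) − 3·(-2, -2, -1) = (6, -3, 2).

(6, -3, 2)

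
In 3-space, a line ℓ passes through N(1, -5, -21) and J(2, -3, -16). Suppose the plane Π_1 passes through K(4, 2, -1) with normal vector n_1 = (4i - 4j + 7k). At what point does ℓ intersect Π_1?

A direction vector for ℓ is J − N = (1, 2, 5).
Π_1: n_1·r = n_1·K gives 4x - 4y + 7z = 1.
Substitute r = (1, -5, -21) + t(1, 2, 5) into the plane: -123 + 31t = 1, so t = 4.
Intersection: (1, -5, -21) + 4·(1, 2, 5) = (5, 3, -1).

(5, 3, -1)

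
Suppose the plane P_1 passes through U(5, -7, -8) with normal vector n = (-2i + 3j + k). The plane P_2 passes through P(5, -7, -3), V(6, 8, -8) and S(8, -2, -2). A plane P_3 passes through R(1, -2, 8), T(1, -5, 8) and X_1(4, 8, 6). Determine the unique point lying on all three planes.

(10, -7, 2)

P_1: n·r = n·U gives -2x + 3y + z = -39.
PV = (1, 15, -5), PS = (3, 5, 1); a normal to P_2 is PV × PS = (40, -16, -40).
Using P: P_2 has equation 40x - 16y - 40z = 432.
RT = (0, -3, 0), RX_1 = (3, 10, -2); a normal to P_3 is RT × RX_1 = (6, 0, 9).
Using R: P_3 has equation 6x + 9z = 78.
Solving the 3×3 linear system -2x + 3y + z = -39, 40x - 16y - 40z = 432, 6x + 9z = 78 (e.g. by elimination or Cramer's rule, determinant = -1416) gives (10, -7, 2).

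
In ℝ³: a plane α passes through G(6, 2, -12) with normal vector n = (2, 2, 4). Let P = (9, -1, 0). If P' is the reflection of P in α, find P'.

(1, -9, -16)

α: n·r = n·G gives 2x + 2y + 4z = -32.
λ = (n·P − d)/|n|² = (16 − (-32))/24 = 2.
Reflection = P − 2λn = (9, -1, 0) − 4·(2, 2, 4) = (1, -9, -16).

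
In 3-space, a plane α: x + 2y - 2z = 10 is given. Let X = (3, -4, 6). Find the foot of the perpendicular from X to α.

Foot = X − λn with λ = (n·X − d)/|n|² = (-17 − 10)/9 = -3.
Foot = (3, -4, 6) − (-3)·(1, 2, -2) = (6, 2, 0).

(6, 2, 0)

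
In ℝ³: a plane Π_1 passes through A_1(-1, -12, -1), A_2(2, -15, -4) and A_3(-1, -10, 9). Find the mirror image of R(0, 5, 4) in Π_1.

(-16, -15, 8)

A_1A_2 = (3, -3, -3), A_1A_3 = (0, 2, 10); a normal to Π_1 is A_1A_2 × A_1A_3 = (-24, -30, 6).
Using A_1: Π_1 has equation -24x - 30y + 6z = 378.
λ = (n·R − d)/|n|² = (-126 − 378)/1512 = -1/3.
Reflection = R − 2λn = (0, 5, 4) − (-2/3)·(-24, -30, 6) = (-16, -15, 8).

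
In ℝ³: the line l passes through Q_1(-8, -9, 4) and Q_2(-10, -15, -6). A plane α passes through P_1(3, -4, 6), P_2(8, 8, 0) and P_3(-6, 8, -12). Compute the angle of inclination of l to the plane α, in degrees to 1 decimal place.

A direction vector for l is Q_2 − Q_1 = (-2, -6, -10).
P_1P_2 = (5, 12, -6), P_1P_3 = (-9, 12, -18); a normal to α is P_1P_2 × P_1P_3 = (-144, 144, 168).
Using P_1: α has equation -144x + 144y + 168z = 0.
sin θ = |n·v| / (|n||v|) = |-2256| / (√69696 · √140) = 0.72222.
θ ≈ 46.2°.

46.2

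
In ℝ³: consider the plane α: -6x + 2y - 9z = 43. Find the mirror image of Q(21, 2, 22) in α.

λ = (n·Q − d)/|n|² = (-320 − 43)/121 = -3.
Reflection = Q − 2λn = (21, 2, 22) − (-6)·(-6, 2, -9) = (-15, 14, -32).

(-15, 14, -32)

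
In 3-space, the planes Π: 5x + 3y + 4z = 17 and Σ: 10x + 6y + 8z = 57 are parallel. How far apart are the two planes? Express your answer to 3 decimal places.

Rescale Σ by 1/2: 5x + 3y + 4z = 57/2. Then distance = |17 − (57/2)| / √50 ≈ 1.626.

1.626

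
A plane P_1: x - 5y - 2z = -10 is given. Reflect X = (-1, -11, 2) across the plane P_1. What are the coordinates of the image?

(-5, 9, 10)

λ = (n·X − d)/|n|² = (50 − (-10))/30 = 2.
Reflection = X − 2λn = (-1, -11, 2) − 4·(1, -5, -2) = (-5, 9, 10).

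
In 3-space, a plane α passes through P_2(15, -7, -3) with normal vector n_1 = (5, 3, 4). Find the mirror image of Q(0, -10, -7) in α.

α: n_1·r = n_1·P_2 gives 5x + 3y + 4z = 42.
λ = (n·Q − d)/|n|² = (-58 − 42)/50 = -2.
Reflection = Q − 2λn = (0, -10, -7) − (-4)·(5, 3, 4) = (20, 2, 9).

(20, 2, 9)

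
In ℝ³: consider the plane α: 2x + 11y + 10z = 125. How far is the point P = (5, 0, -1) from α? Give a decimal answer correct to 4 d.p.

n·P − d = (2)·(5) + (11)·(0) + (10)·(-1) − 125 = -125; |n| = √225.
Distance = |-125| / √225 = 125/√225 ≈ 8.3333.

8.3333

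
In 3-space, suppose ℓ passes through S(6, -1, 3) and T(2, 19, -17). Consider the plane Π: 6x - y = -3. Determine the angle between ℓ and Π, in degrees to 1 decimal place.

14.7

A direction vector for ℓ is T − S = (-4, 20, -20).
sin θ = |n·v| / (|n||v|) = |-44| / (√37 · √816) = 0.25323.
θ ≈ 14.7°.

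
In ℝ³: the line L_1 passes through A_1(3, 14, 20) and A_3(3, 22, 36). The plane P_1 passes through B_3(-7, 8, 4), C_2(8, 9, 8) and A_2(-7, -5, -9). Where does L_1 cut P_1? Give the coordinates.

(3, 6, 4)

A direction vector for L_1 is A_3 − A_1 = (0, 8, 16).
B_3C_2 = (15, 1, 4), B_3A_2 = (0, -13, -13); a normal to P_1 is B_3C_2 × B_3A_2 = (39, 195, -195).
Using B_3: P_1 has equation 39x + 195y - 195z = 507.
Substitute r = (3, 14, 20) + t(0, 8, 16) into the plane: -1053 + (-1560)t = 507, so t = -1.
Intersection: (3, 14, 20) + (-1)·(0, 8, 16) = (3, 6, 4).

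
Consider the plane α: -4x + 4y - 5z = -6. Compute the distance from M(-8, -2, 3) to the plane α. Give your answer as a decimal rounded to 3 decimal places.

n·M − d = (-4)·(-8) + (4)·(-2) + (-5)·(3) − (-6) = 15; |n| = √57.
Distance = |15| / √57 = 15/√57 ≈ 1.987.

1.987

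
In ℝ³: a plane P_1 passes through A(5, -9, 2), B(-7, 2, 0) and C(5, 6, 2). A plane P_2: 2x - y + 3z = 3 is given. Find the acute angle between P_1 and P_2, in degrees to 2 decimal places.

45.33

AB = (-12, 11, -2), AC = (0, 15, 0); a normal to P_1 is AB × AC = (30, 0, -180).
Using A: P_1 has equation 30x - 180z = -210.
cos θ = |n₁·n₂| / (|n₁||n₂|) = |-480| / (√33300 · √14).
θ = arccos(0.70300) ≈ 45.33°.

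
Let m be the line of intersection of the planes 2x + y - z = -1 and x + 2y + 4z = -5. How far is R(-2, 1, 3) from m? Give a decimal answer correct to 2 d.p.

4.23

Direction of m: (2, 1, -1) × (1, 2, 4) = (6, -9, 3).
A point on m: solving the two plane equations with x = -5 gives (-5, 6, -3).
Taking (-5, 6, -3) on m with direction v = (6, -9, 3): w = R − (-5, 6, -3) = (3, -5, 6), and w × v = (39, 27, 3).
Distance = |w × v| / |v| = √2259 / √126 ≈ 4.23.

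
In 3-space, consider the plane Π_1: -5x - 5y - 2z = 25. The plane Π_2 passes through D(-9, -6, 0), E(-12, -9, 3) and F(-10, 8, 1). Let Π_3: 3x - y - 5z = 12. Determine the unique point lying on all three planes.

(-4, 1, -5)

DE = (-3, -3, 3), DF = (-1, 14, 1); a normal to Π_2 is DE × DF = (-45, 0, -45).
Using D: Π_2 has equation -45x - 45z = 405.
Solving the 3×3 linear system -5x - 5y - 2z = 25, -45x - 45z = 405, 3x - y - 5z = 12 (e.g. by elimination or Cramer's rule, determinant = 1935) gives (-4, 1, -5).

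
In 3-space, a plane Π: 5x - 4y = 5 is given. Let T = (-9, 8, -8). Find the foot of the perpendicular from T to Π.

(1, 0, -8)

Foot = T − λn with λ = (n·T − d)/|n|² = (-77 − 5)/41 = -2.
Foot = (-9, 8, -8) − (-2)·(5, -4, 0) = (1, 0, -8).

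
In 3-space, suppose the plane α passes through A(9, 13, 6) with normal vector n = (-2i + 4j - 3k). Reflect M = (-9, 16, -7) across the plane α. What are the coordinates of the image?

(3, -8, 11)

α: n·r = n·A gives -2x + 4y - 3z = 16.
λ = (n·M − d)/|n|² = (103 − 16)/29 = 3.
Reflection = M − 2λn = (-9, 16, -7) − 6·(-2, 4, -3) = (3, -8, 11).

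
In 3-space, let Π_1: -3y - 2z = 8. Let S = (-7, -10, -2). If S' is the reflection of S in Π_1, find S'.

λ = (n·S − d)/|n|² = (34 − 8)/13 = 2.
Reflection = S − 2λn = (-7, -10, -2) − 4·(0, -3, -2) = (-7, 2, 6).

(-7, 2, 6)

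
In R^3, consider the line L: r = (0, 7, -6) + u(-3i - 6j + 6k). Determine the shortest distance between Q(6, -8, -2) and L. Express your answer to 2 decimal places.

12.78

Taking (0, 7, -6) on L with direction v = (-3, -6, 6): w = Q − (0, 7, -6) = (6, -15, 4), and w × v = (-66, -48, -81).
Distance = |w × v| / |v| = √13221 / √81 ≈ 12.78.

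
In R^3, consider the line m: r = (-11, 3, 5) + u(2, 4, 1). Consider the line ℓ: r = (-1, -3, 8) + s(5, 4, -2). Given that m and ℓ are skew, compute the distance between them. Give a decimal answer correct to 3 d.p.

Common perpendicular direction n = (2, 4, 1) × (5, 4, -2) = (-12, 9, -12).
With w = (-1, -3, 8) − (-11, 3, 5) = (10, -6, 3), w · n = -210.
Distance = |w · n| / |n| = |-210| / √369 ≈ 10.932.

10.932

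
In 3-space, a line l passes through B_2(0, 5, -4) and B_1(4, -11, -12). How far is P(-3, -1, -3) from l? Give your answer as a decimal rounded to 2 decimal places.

A direction vector for l is B_1 − B_2 = (4, -16, -8).
Taking (0, 5, -4) on l with direction v = (4, -16, -8): w = P − (0, 5, -4) = (-3, -6, 1), and w × v = (64, -20, 72).
Distance = |w × v| / |v| = √9680 / √336 ≈ 5.37.

5.37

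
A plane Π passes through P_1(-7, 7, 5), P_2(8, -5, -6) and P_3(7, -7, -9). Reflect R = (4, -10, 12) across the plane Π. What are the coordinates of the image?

P_1P_2 = (15, -12, -11), P_1P_3 = (14, -14, -14); a normal to Π is P_1P_2 × P_1P_3 = (14, 56, -42).
Using P_1: Π has equation 14x + 56y - 42z = 84.
λ = (n·R − d)/|n|² = (-1008 − 84)/5096 = -3/14.
Reflection = R − 2λn = (4, -10, 12) − (-3/7)·(14, 56, -42) = (10, 14, -6).

(10, 14, -6)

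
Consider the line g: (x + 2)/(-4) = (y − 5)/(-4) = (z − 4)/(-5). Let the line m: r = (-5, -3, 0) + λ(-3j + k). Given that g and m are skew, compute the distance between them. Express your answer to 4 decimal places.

g has direction (-4, -4, -5) through (-2, 5, 4).
Common perpendicular direction n = (-4, -4, -5) × (0, -3, 1) = (-19, 4, 12).
With w = (-5, -3, 0) − (-2, 5, 4) = (-3, -8, -4), w · n = -23.
Distance = |w · n| / |n| = |-23| / √521 ≈ 1.0076.

1.0076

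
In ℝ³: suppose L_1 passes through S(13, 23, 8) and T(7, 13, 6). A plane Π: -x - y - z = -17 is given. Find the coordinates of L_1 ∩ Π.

A direction vector for L_1 is T − S = (-6, -10, -2).
Substitute r = (13, 23, 8) + t(-6, -10, -2) into the plane: -44 + 18t = -17, so t = 3/2.
Intersection: (13, 23, 8) + (3/2)·(-6, -10, -2) = (4, 8, 5).

(4, 8, 5)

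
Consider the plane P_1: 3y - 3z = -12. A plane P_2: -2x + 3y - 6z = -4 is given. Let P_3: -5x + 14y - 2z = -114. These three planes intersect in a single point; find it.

(2, -8, -4)

Solving the 3×3 linear system 3y - 3z = -12, -2x + 3y - 6z = -4, -5x + 14y - 2z = -114 (e.g. by elimination or Cramer's rule, determinant = 117) gives (2, -8, -4).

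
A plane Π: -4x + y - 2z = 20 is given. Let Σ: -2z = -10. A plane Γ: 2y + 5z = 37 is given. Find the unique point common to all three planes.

(-6, 6, 5)

Solving the 3×3 linear system -4x + y - 2z = 20, -2z = -10, 2y + 5z = 37 (e.g. by elimination or Cramer's rule, determinant = -16) gives (-6, 6, 5).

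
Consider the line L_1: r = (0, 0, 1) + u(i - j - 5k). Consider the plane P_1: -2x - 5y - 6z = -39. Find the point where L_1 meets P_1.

Substitute r = (0, 0, 1) + t(1, -1, -5) into the plane: -6 + 33t = -39, so t = -1.
Intersection: (0, 0, 1) + (-1)·(1, -1, -5) = (-1, 1, 6).

(-1, 1, 6)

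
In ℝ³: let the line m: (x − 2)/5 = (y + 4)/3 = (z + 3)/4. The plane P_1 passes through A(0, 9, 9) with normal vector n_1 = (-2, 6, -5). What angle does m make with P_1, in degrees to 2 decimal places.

12.15

m has direction (5, 3, 4) through (2, -4, -3).
P_1: n_1·r = n_1·A gives -2x + 6y - 5z = 9.
sin θ = |n·v| / (|n||v|) = |-12| / (√65 · √50) = 0.21049.
θ ≈ 12.15°.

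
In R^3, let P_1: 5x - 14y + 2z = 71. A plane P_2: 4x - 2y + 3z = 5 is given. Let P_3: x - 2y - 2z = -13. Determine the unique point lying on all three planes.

(-9, -7, 9)

Solving the 3×3 linear system 5x - 14y + 2z = 71, 4x - 2y + 3z = 5, x - 2y - 2z = -13 (e.g. by elimination or Cramer's rule, determinant = -116) gives (-9, -7, 9).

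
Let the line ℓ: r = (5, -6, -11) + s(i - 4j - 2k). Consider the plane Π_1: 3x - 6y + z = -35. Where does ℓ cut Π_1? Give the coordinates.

Substitute r = (5, -6, -11) + t(1, -4, -2) into the plane: 40 + 25t = -35, so t = -3.
Intersection: (5, -6, -11) + (-3)·(1, -4, -2) = (2, 6, -5).

(2, 6, -5)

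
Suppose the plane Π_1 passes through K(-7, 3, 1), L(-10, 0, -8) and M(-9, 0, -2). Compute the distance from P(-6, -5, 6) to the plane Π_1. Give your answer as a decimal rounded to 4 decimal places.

3.6860

KL = (-3, -3, -9), KM = (-2, -3, -3); a normal to Π_1 is KL × KM = (-18, 9, 3).
Using K: Π_1 has equation -18x + 9y + 3z = 156.
n·P − d = (-18)·(-6) + (9)·(-5) + (3)·(6) − 156 = -75; |n| = √414.
Distance = |-75| / √414 = 75/√414 ≈ 3.6860.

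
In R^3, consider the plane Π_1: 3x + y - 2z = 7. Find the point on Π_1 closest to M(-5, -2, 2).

Foot = M − λn with λ = (n·M − d)/|n|² = (-21 − 7)/14 = -2.
Foot = (-5, -2, 2) − (-2)·(3, 1, -2) = (1, 0, -2).

(1, 0, -2)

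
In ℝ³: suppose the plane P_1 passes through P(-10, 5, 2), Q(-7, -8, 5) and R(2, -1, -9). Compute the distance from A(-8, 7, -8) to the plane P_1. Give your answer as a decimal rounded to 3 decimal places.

4.126

PQ = (3, -13, 3), PR = (12, -6, -11); a normal to P_1 is PQ × PR = (161, 69, 138).
Using P: P_1 has equation 161x + 69y + 138z = -989.
n·A − d = (161)·(-8) + (69)·(7) + (138)·(-8) − (-989) = -920; |n| = √49726.
Distance = |-920| / √49726 = 920/√49726 ≈ 4.126.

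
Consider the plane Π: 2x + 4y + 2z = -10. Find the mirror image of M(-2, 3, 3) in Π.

(-6, -5, -1)

λ = (n·M − d)/|n|² = (14 − (-10))/24 = 1.
Reflection = M − 2λn = (-2, 3, 3) − 2·(2, 4, 2) = (-6, -5, -1).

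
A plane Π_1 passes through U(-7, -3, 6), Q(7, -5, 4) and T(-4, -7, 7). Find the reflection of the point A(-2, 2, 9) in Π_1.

UQ = (14, -2, -2), UT = (3, -4, 1); a normal to Π_1 is UQ × UT = (-10, -20, -50).
Using U: Π_1 has equation -10x - 20y - 50z = -170.
λ = (n·A − d)/|n|² = (-470 − (-170))/3000 = -1/10.
Reflection = A − 2λn = (-2, 2, 9) − (-1/5)·(-10, -20, -50) = (-4, -2, -1).

(-4, -2, -1)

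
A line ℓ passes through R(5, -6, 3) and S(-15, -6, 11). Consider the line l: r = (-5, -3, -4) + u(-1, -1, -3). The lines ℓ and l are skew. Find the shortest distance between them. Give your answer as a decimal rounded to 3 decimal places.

5.944

A direction vector for ℓ is S − R = (-20, 0, 8).
Common perpendicular direction n = (-20, 0, 8) × (-1, -1, -3) = (8, -68, 20).
With w = (-5, -3, -4) − (5, -6, 3) = (-10, 3, -7), w · n = -424.
Distance = |w · n| / |n| = |-424| / √5088 ≈ 5.944.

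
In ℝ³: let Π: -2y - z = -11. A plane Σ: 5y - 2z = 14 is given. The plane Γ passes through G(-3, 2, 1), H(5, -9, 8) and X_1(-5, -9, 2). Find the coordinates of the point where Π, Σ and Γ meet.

(1, 4, 3)

GH = (8, -11, 7), GX_1 = (-2, -11, 1); a normal to Γ is GH × GX_1 = (66, -22, -110).
Using G: Γ has equation 66x - 22y - 110z = -352.
Solving the 3×3 linear system -2y - z = -11, 5y - 2z = 14, 66x - 22y - 110z = -352 (e.g. by elimination or Cramer's rule, determinant = 594) gives (1, 4, 3).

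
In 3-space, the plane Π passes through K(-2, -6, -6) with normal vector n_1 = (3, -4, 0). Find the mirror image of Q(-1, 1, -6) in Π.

Π: n_1·r = n_1·K gives 3x - 4y = 18.
λ = (n·Q − d)/|n|² = (-7 − 18)/25 = -1.
Reflection = Q − 2λn = (-1, 1, -6) − (-2)·(3, -4, 0) = (5, -7, -6).

(5, -7, -6)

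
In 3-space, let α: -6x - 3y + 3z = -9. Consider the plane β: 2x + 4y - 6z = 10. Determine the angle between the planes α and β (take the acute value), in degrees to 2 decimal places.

cos θ = |n₁·n₂| / (|n₁||n₂|) = |-42| / (√54 · √56).
θ = arccos(0.76376) ≈ 40.20°.

40.20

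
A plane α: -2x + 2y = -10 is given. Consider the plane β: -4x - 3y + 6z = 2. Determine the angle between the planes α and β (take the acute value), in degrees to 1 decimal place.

cos θ = |n₁·n₂| / (|n₁||n₂|) = |2| / (√8 · √61).
θ = arccos(0.09054) ≈ 84.8°.

84.8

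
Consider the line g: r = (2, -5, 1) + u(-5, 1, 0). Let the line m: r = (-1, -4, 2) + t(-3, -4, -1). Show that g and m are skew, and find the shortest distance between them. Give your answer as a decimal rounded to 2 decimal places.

0.89

Common perpendicular direction n = (-5, 1, 0) × (-3, -4, -1) = (-1, -5, 23).
With w = (-1, -4, 2) − (2, -5, 1) = (-3, 1, 1), w · n = 21.
Since n ≠ 0 the lines are not parallel, and w · n = 21 ≠ 0 so they do not intersect; hence they are skew.
Distance = |w · n| / |n| = |21| / √555 ≈ 0.89.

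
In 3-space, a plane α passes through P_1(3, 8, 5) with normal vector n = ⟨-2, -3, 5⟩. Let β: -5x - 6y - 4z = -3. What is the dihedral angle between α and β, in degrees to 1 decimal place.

81.5

α: n·r = n·P_1 gives -2x - 3y + 5z = -5.
cos θ = |n₁·n₂| / (|n₁||n₂|) = |8| / (√38 · √77).
θ = arccos(0.14789) ≈ 81.5°.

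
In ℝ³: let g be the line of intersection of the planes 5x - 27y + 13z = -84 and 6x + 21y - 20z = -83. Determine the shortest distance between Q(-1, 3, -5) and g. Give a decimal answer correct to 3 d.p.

13.438

Direction of g: (5, -27, 13) × (6, 21, -20) = (267, 178, 267).
A point on g: solving the two plane equations with x = -8 gives (-8, 5, 7).
Taking (-8, 5, 7) on g with direction v = (267, 178, 267): w = Q − (-8, 5, 7) = (7, -2, -12), and w × v = (1602, -5073, 1780).
Distance = |w × v| / |v| = √31470133 / √174262 ≈ 13.438.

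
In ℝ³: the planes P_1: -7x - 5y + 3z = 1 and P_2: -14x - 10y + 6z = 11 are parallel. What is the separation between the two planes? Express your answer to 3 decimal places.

0.494

Rescale P_2 by 1/2: -7x - 5y + 3z = 11/2. Then distance = |1 − (11/2)| / √83 ≈ 0.494.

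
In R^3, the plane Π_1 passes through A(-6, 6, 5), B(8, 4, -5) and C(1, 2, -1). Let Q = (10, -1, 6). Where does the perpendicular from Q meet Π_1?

(4, 2, -3)

AB = (14, -2, -10), AC = (7, -4, -6); a normal to Π_1 is AB × AC = (-28, 14, -42).
Using A: Π_1 has equation -28x + 14y - 42z = 42.
Foot = Q − λn with λ = (n·Q − d)/|n|² = (-546 − 42)/2744 = -3/14.
Foot = (10, -1, 6) − (-3/14)·(-28, 14, -42) = (4, 2, -3).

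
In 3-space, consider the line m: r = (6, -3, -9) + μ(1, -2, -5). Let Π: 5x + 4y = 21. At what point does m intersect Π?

(5, -1, -4)

Substitute r = (6, -3, -9) + t(1, -2, -5) into the plane: 18 + (-3)t = 21, so t = -1.
Intersection: (6, -3, -9) + (-1)·(1, -2, -5) = (5, -1, -4).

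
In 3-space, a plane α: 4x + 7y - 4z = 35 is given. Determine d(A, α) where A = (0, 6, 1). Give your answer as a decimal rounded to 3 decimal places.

n·A − d = (4)·(0) + (7)·(6) + (-4)·(1) − 35 = 3; |n| = √81.
Distance = |3| / √81 = 3/√81 ≈ 0.333.

0.333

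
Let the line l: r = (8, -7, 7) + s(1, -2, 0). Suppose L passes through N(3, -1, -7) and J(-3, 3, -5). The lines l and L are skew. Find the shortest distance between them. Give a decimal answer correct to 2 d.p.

A direction vector for L is J − N = (-6, 4, 2).
Common perpendicular direction n = (1, -2, 0) × (-6, 4, 2) = (-4, -2, -8).
With w = (3, -1, -7) − (8, -7, 7) = (-5, 6, -14), w · n = 120.
Distance = |w · n| / |n| = |120| / √84 ≈ 13.09.

13.09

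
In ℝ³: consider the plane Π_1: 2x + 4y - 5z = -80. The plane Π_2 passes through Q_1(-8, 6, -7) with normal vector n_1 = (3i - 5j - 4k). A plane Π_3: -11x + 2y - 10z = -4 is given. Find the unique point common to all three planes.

Π_2: n_1·r = n_1·Q_1 gives 3x - 5y - 4z = -26.
Solving the 3×3 linear system 2x + 4y - 5z = -80, 3x - 5y - 4z = -26, -11x + 2y - 10z = -4 (e.g. by elimination or Cramer's rule, determinant = 657) gives (-8, -6, 8).

(-8, -6, 8)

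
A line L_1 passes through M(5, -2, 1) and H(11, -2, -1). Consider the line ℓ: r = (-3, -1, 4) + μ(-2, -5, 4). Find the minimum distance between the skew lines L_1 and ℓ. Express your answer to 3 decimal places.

0.802

A direction vector for L_1 is H − M = (6, 0, -2).
Common perpendicular direction n = (6, 0, -2) × (-2, -5, 4) = (-10, -20, -30).
With w = (-3, -1, 4) − (5, -2, 1) = (-8, 1, 3), w · n = -30.
Distance = |w · n| / |n| = |-30| / √1400 ≈ 0.802.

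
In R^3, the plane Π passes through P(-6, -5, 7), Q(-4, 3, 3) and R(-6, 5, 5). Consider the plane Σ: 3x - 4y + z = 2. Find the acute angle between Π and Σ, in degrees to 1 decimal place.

61.8

PQ = (2, 8, -4), PR = (0, 10, -2); a normal to Π is PQ × PR = (24, 4, 20).
Using P: Π has equation 24x + 4y + 20z = -24.
cos θ = |n₁·n₂| / (|n₁||n₂|) = |76| / (√992 · √26).
θ = arccos(0.47323) ≈ 61.8°.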